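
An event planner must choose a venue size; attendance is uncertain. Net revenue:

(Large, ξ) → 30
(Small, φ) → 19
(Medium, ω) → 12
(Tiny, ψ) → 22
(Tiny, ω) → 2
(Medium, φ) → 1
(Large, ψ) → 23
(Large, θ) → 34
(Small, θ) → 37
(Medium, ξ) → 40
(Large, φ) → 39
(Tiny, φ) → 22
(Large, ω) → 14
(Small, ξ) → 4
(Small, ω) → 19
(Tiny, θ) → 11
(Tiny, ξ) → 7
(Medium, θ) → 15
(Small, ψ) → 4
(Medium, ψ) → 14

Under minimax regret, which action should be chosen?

Column bests: θ=37, φ=39, ψ=23, ω=19, ξ=40.
Tiny regrets: 26, 17, 1, 17, 33 → max 33
Small regrets: 0, 20, 19, 0, 36 → max 36
Medium regrets: 22, 38, 9, 7, 0 → max 38
Large regrets: 3, 0, 0, 5, 10 → max 10
Smallest max regret = 10 → Large.

Large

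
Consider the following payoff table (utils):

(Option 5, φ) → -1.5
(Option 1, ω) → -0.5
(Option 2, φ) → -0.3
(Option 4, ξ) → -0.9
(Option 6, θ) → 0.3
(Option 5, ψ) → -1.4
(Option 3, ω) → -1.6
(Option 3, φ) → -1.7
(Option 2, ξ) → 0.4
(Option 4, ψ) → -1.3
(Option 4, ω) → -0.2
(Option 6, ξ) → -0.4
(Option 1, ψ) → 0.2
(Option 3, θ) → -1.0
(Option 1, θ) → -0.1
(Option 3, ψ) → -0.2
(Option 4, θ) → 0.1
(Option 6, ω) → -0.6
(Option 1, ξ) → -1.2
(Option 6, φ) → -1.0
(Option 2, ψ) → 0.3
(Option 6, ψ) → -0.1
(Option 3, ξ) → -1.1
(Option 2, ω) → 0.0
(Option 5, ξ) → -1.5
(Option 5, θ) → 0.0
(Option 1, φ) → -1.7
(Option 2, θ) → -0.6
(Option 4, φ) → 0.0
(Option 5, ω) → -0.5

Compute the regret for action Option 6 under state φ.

1.0

Best payoff under φ is 0.0.
Regret = 0.0 − (-1.0) = 1.0.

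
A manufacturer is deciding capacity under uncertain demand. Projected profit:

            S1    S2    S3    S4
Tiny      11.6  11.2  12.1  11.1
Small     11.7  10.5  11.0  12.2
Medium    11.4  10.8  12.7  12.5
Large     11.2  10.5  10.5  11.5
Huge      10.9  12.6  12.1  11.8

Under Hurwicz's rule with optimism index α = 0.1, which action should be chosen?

Tiny

Tiny: 0.1·12.1 + 0.9·11.1 = 11.2
Small: 0.1·12.2 + 0.9·10.5 = 10.67
Medium: 0.1·12.7 + 0.9·10.8 = 10.99
Large: 0.1·11.5 + 0.9·10.5 = 10.6
Huge: 0.1·12.6 + 0.9·10.9 = 11.07
Highest Hurwicz score = 11.2 → Tiny.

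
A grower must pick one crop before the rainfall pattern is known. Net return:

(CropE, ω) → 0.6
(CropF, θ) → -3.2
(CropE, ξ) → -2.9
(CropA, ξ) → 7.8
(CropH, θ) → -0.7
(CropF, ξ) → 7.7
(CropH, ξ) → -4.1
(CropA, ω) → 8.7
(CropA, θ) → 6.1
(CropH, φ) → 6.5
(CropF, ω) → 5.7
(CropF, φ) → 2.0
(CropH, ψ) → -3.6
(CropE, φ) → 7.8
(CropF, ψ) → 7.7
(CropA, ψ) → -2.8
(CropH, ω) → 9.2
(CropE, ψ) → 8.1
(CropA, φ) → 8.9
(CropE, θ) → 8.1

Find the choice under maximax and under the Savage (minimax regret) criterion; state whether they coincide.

maximax → CropH; minimax regret → CropE (disagree)

Row maxima: CropF=7.7, CropE=8.1, CropH=9.2, CropA=8.9
Best best-case = 9.2 → CropH.
Column bests: θ=8.1, φ=8.9, ψ=8.1, ω=9.2, ξ=7.8.
CropF regrets: 11.3, 6.9, 0.4, 3.5, 0.1 → max 11.3
CropE regrets: 0.0, 1.1, 0.0, 8.6, 10.7 → max 10.7
CropH regrets: 8.8, 2.4, 11.7, 0.0, 11.9 → max 11.9
CropA regrets: 2.0, 0.0, 10.9, 0.5, 0.0 → max 10.9
Smallest max regret = 10.7 → CropE.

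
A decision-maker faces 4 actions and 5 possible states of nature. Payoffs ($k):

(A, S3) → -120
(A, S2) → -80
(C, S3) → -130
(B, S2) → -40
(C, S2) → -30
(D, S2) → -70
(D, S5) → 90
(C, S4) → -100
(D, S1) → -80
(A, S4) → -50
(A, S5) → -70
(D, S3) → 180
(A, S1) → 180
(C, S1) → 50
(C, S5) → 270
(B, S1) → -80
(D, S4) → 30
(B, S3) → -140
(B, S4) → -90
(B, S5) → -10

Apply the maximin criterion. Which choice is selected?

D

Row minima: A=-120, B=-140, C=-130, D=-80
Best worst-case = -80 → D.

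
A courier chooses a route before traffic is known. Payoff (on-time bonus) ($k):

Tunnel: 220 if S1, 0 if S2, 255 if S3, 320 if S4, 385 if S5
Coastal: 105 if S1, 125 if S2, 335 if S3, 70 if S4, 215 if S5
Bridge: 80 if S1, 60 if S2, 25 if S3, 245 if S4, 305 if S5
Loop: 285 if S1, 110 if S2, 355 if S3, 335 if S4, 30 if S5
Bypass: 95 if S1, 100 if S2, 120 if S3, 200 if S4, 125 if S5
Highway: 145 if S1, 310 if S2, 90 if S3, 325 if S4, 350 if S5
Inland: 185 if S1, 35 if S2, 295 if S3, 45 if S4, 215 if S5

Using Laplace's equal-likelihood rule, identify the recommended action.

Row averages: Tunnel=236, Coastal=170, Bridge=143, Loop=223, Bypass=128, Highway=244, Inland=155
Highest average = 244 → Highway.

Highway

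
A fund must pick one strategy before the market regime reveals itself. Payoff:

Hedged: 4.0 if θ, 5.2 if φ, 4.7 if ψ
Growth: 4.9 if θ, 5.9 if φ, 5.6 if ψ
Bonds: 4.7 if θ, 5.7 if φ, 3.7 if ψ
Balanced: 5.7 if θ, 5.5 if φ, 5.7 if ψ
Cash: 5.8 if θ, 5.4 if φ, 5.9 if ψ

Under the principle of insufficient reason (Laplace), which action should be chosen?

Cash

Row averages: Hedged=139/30, Growth=82/15, Bonds=4.7, Balanced=169/30, Cash=5.7
Highest average = 5.7 → Cash.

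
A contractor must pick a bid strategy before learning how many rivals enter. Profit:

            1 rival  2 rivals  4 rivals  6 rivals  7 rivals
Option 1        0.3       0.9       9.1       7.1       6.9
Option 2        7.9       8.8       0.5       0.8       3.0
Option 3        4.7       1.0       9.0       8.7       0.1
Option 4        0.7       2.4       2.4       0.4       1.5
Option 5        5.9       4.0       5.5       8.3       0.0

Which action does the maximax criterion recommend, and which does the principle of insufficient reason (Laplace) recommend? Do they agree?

maximax → Option 1; laplace → Option 1 (agree)

Row maxima: Option 1=9.1, Option 2=8.8, Option 3=9.0, Option 4=2.4, Option 5=8.3
Best best-case = 9.1 → Option 1.
Row averages: Option 1=4.86, Option 2=4.2, Option 3=4.7, Option 4=1.48, Option 5=4.74
Highest average = 4.86 → Option 1.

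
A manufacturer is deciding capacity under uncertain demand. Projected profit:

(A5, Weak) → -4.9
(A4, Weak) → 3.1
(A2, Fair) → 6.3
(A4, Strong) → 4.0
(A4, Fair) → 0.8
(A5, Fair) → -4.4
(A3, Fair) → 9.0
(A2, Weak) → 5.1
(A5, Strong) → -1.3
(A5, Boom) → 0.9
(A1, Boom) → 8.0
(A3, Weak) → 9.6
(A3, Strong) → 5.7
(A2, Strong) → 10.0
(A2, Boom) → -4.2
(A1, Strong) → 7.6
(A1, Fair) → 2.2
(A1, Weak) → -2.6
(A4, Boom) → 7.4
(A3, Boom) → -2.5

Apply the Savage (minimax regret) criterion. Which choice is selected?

Column bests: Weak=9.6, Fair=9.0, Strong=10.0, Boom=8.0.
A1 regrets: 12.2, 6.8, 2.4, 0.0 → max 12.2
A2 regrets: 4.5, 2.7, 0.0, 12.2 → max 12.2
A3 regrets: 0.0, 0.0, 4.3, 10.5 → max 10.5
A4 regrets: 6.5, 8.2, 6.0, 0.6 → max 8.2
A5 regrets: 14.5, 13.4, 11.3, 7.1 → max 14.5
Smallest max regret = 8.2 → A4.

A4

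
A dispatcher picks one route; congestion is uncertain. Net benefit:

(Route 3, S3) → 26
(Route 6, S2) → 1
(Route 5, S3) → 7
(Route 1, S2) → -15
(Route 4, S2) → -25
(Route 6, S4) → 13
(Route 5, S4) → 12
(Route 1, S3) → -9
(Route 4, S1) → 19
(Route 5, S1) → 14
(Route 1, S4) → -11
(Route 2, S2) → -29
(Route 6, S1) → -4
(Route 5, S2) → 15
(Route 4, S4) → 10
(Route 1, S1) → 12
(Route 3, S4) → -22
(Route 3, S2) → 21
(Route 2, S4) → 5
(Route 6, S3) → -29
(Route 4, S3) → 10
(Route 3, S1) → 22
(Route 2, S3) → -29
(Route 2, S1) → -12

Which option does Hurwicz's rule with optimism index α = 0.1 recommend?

Route 1: 0.1·12 + 0.9·(-15) = -12.3
Route 2: 0.1·5 + 0.9·(-29) = -25.6
Route 3: 0.1·26 + 0.9·(-22) = -17.2
Route 4: 0.1·19 + 0.9·(-25) = -20.6
Route 5: 0.1·15 + 0.9·7 = 7.8
Route 6: 0.1·13 + 0.9·(-29) = -24.8
Highest Hurwicz score = 7.8 → Route 5.

Route 5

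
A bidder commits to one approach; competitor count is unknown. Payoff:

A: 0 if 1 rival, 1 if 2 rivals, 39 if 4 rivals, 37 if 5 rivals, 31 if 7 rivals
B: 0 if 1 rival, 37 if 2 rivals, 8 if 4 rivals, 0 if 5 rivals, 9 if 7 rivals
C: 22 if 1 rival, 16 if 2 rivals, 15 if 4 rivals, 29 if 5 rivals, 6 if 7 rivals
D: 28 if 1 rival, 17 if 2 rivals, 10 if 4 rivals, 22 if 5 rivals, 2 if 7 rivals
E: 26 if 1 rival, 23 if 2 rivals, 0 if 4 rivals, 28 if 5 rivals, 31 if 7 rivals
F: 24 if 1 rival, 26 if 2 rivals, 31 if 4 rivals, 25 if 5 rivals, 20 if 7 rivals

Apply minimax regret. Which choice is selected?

Column bests: 1 rival=28, 2 rivals=37, 4 rivals=39, 5 rivals=37, 7 rivals=31.
A regrets: 28, 36, 0, 0, 0 → max 36
B regrets: 28, 0, 31, 37, 22 → max 37
C regrets: 6, 21, 24, 8, 25 → max 25
D regrets: 0, 20, 29, 15, 29 → max 29
E regrets: 2, 14, 39, 9, 0 → max 39
F regrets: 4, 11, 8, 12, 11 → max 12
Smallest max regret = 12 → F.

F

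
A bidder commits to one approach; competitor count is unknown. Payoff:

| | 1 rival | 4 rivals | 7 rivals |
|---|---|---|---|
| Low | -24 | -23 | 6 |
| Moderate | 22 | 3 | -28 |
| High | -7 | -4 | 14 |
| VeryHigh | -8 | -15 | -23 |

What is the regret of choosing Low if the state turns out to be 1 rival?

46

Best payoff under 1 rival is 22.
Regret = 22 − (-24) = 46.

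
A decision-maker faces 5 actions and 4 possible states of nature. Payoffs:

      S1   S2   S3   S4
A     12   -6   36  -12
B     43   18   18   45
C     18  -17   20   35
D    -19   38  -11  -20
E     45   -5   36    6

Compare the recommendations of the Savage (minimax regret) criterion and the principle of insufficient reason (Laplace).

Column bests: S1=45, S2=38, S3=36, S4=45.
A regrets: 33, 44, 0, 57 → max 57
B regrets: 2, 20, 18, 0 → max 20
C regrets: 27, 55, 16, 10 → max 55
D regrets: 64, 0, 47, 65 → max 65
E regrets: 0, 43, 0, 39 → max 43
Smallest max regret = 20 → B.
Row averages: A=7.5, B=31, C=14, D=-3, E=20.5
Highest average = 31 → B.

minimax regret → B; laplace → B (agree)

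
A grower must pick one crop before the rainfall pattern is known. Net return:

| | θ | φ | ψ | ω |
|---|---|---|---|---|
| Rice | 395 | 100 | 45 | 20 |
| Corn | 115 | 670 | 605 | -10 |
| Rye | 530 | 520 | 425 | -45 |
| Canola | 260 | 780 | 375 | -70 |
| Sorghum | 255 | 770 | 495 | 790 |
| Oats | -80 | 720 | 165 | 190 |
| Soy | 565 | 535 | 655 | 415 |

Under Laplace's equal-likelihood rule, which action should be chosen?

Sorghum

Row averages: Rice=140, Corn=345, Rye=357.5, Canola=336.25, Sorghum=577.5, Oats=248.75, Soy=542.5
Highest average = 577.5 → Sorghum.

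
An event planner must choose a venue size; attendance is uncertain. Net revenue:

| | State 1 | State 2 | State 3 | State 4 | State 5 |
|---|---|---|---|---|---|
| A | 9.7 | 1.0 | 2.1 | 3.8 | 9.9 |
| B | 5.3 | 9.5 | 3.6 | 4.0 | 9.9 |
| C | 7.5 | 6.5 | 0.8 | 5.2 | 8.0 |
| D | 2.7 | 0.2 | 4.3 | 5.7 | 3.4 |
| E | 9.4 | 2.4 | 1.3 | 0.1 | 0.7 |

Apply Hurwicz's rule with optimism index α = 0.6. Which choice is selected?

B

A: 0.6·9.9 + 0.4·1.0 = 6.34
B: 0.6·9.9 + 0.4·3.6 = 7.38
C: 0.6·8.0 + 0.4·0.8 = 5.12
D: 0.6·5.7 + 0.4·0.2 = 3.5
E: 0.6·9.4 + 0.4·0.1 = 5.68
Highest Hurwicz score = 7.38 → B.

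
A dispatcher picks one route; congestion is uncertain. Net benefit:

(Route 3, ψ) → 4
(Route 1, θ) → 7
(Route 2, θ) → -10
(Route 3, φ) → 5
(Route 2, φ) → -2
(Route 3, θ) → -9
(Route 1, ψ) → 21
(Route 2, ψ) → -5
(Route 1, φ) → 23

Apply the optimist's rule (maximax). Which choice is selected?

Row maxima: Route 1=23, Route 2=-2, Route 3=5
Best best-case = 23 → Route 1.

Route 1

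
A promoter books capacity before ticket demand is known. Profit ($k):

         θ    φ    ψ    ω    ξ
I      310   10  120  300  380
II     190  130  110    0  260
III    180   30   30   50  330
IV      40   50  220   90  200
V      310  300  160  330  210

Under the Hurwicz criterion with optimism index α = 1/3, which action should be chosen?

V

I: 1/3·380 + 2/3·10 = 400/3
II: 1/3·260 + 2/3·0 = 260/3
III: 1/3·330 + 2/3·30 = 130
IV: 1/3·220 + 2/3·40 = 100
V: 1/3·330 + 2/3·160 = 650/3
Highest Hurwicz score = 650/3 → V.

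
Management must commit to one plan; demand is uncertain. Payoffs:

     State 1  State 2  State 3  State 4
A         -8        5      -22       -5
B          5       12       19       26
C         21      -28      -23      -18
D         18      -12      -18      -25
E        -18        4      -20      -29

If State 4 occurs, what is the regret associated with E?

55

Best payoff under State 4 is 26.
Regret = 26 − (-29) = 55.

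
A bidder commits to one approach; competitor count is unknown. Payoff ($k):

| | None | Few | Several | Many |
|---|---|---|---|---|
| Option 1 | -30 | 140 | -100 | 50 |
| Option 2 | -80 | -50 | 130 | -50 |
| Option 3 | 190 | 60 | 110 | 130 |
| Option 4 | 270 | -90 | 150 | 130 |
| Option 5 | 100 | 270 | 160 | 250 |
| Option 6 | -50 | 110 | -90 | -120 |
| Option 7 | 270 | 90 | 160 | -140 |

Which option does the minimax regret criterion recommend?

Option 5

Column bests: None=270, Few=270, Several=160, Many=250.
Option 1 regrets: 300, 130, 260, 200 → max 300
Option 2 regrets: 350, 320, 30, 300 → max 350
Option 3 regrets: 80, 210, 50, 120 → max 210
Option 4 regrets: 0, 360, 10, 120 → max 360
Option 5 regrets: 170, 0, 0, 0 → max 170
Option 6 regrets: 320, 160, 250, 370 → max 370
Option 7 regrets: 0, 180, 0, 390 → max 390
Smallest max regret = 170 → Option 5.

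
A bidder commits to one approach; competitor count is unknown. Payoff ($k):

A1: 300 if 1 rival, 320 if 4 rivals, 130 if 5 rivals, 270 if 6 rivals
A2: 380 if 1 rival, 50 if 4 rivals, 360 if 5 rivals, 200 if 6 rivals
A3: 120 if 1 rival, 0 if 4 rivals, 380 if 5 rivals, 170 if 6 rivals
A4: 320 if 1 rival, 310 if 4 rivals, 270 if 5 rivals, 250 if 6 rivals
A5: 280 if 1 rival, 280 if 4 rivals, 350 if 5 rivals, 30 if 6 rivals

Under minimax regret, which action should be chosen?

Column bests: 1 rival=380, 4 rivals=320, 5 rivals=380, 6 rivals=270.
A1 regrets: 80, 0, 250, 0 → max 250
A2 regrets: 0, 270, 20, 70 → max 270
A3 regrets: 260, 320, 0, 100 → max 320
A4 regrets: 60, 10, 110, 20 → max 110
A5 regrets: 100, 40, 30, 240 → max 240
Smallest max regret = 110 → A4.

A4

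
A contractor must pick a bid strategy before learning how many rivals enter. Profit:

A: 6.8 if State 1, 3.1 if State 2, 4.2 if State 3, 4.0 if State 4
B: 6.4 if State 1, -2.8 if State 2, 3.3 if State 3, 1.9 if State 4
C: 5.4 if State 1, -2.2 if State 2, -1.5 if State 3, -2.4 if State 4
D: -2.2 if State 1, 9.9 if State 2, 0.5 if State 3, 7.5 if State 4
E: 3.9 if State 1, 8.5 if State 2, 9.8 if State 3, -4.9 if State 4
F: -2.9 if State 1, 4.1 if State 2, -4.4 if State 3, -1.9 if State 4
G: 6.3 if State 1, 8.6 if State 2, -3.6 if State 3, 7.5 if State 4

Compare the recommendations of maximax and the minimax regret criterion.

maximax → D; minimax regret → A (disagree)

Row maxima: A=6.8, B=6.4, C=5.4, D=9.9, E=9.8, F=4.1, G=8.6
Best best-case = 9.9 → D.
Column bests: State 1=6.8, State 2=9.9, State 3=9.8, State 4=7.5.
A regrets: 0.0, 6.8, 5.6, 3.5 → max 6.8
B regrets: 0.4, 12.7, 6.5, 5.6 → max 12.7
C regrets: 1.4, 12.1, 11.3, 9.9 → max 12.1
D regrets: 9.0, 0.0, 9.3, 0.0 → max 9.3
E regrets: 2.9, 1.4, 0.0, 12.4 → max 12.4
F regrets: 9.7, 5.8, 14.2, 9.4 → max 14.2
G regrets: 0.5, 1.3, 13.4, 0.0 → max 13.4
Smallest max regret = 6.8 → A.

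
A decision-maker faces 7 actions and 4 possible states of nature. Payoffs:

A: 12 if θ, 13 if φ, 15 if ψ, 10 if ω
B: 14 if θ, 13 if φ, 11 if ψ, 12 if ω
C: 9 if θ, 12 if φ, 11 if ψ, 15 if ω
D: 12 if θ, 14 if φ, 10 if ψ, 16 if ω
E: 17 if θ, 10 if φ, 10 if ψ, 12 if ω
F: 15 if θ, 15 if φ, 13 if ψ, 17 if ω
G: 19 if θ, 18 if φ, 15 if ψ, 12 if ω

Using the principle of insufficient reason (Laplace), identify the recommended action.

Row averages: A=12.5, B=12.5, C=11.75, D=13, E=12.25, F=15, G=16
Highest average = 16 → G.

G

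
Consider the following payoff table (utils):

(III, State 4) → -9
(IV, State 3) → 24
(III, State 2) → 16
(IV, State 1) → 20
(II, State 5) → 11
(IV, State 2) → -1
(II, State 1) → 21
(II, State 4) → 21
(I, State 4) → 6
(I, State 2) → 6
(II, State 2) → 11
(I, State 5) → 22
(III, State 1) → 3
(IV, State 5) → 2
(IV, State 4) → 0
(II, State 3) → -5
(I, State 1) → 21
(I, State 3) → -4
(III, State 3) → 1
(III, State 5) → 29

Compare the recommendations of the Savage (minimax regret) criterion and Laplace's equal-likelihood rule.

Column bests: State 1=21, State 2=16, State 3=24, State 4=21, State 5=29.
I regrets: 0, 10, 28, 15, 7 → max 28
II regrets: 0, 5, 29, 0, 18 → max 29
III regrets: 18, 0, 23, 30, 0 → max 30
IV regrets: 1, 17, 0, 21, 27 → max 27
Smallest max regret = 27 → IV.
Row averages: I=10.2, II=11.8, III=8, IV=9
Highest average = 11.8 → II.

minimax regret → IV; laplace → II (disagree)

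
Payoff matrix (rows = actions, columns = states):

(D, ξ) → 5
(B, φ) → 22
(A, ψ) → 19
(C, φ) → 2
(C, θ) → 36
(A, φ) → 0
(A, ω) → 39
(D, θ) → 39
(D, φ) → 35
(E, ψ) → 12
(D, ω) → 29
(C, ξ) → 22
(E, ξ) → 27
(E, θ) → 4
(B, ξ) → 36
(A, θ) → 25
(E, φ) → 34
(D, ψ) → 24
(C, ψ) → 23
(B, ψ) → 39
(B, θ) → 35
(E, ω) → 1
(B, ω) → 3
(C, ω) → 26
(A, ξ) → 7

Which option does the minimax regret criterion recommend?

D

Column bests: θ=39, φ=35, ψ=39, ω=39, ξ=36.
A regrets: 14, 35, 20, 0, 29 → max 35
B regrets: 4, 13, 0, 36, 0 → max 36
C regrets: 3, 33, 16, 13, 14 → max 33
D regrets: 0, 0, 15, 10, 31 → max 31
E regrets: 35, 1, 27, 38, 9 → max 38
Smallest max regret = 31 → D.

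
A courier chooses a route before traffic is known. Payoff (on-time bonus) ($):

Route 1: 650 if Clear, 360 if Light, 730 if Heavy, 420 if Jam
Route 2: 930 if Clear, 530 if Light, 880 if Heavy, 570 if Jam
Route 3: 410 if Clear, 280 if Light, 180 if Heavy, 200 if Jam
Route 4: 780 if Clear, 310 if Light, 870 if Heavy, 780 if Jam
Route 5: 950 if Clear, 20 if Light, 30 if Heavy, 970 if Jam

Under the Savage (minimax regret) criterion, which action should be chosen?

Column bests: Clear=950, Light=530, Heavy=880, Jam=970.
Route 1 regrets: 300, 170, 150, 550 → max 550
Route 2 regrets: 20, 0, 0, 400 → max 400
Route 3 regrets: 540, 250, 700, 770 → max 770
Route 4 regrets: 170, 220, 10, 190 → max 220
Route 5 regrets: 0, 510, 850, 0 → max 850
Smallest max regret = 220 → Route 4.

Route 4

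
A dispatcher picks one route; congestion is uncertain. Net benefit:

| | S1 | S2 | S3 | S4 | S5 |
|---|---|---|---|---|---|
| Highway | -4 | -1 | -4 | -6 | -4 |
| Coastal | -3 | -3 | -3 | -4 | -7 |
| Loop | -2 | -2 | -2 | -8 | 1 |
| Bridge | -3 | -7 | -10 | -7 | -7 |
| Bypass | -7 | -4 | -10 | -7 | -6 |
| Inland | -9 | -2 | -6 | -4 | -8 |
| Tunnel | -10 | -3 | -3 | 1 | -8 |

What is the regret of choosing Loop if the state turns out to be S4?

Best payoff under S4 is 1.
Regret = 1 − (-8) = 9.

9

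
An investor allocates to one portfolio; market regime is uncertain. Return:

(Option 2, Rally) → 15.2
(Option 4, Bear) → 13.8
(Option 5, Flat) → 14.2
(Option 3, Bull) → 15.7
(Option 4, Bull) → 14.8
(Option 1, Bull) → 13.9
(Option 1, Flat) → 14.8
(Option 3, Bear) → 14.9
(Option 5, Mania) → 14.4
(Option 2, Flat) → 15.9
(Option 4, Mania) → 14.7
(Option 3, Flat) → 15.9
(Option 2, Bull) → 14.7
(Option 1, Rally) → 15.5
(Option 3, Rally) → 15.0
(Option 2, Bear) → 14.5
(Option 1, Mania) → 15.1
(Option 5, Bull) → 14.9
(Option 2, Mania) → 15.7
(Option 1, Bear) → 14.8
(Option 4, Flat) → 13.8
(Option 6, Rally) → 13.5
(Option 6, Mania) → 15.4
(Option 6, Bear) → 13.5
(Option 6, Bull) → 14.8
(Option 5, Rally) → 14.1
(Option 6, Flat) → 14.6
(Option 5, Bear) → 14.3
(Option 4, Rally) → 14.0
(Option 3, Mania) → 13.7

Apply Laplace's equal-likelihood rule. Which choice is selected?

Row averages: Option 1=14.82, Option 2=15.2, Option 3=15.04, Option 4=14.22, Option 5=14.38, Option 6=14.36
Highest average = 15.2 → Option 2.

Option 2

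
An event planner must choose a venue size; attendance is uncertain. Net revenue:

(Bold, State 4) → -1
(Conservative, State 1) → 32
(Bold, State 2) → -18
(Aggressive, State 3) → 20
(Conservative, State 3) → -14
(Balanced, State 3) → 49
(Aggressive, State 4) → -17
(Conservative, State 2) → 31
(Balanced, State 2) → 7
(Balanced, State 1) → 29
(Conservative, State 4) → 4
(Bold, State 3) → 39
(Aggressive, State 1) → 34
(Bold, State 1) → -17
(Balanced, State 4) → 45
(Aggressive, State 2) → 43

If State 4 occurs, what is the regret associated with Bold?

46

Best payoff under State 4 is 45.
Regret = 45 − (-1) = 46.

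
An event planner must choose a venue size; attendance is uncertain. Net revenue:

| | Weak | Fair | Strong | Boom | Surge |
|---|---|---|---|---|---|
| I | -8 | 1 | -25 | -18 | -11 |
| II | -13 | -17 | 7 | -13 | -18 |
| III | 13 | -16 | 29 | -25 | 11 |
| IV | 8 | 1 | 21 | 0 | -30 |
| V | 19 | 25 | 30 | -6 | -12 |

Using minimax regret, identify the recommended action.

V

Column bests: Weak=19, Fair=25, Strong=30, Boom=0, Surge=11.
I regrets: 27, 24, 55, 18, 22 → max 55
II regrets: 32, 42, 23, 13, 29 → max 42
III regrets: 6, 41, 1, 25, 0 → max 41
IV regrets: 11, 24, 9, 0, 41 → max 41
V regrets: 0, 0, 0, 6, 23 → max 23
Smallest max regret = 23 → V.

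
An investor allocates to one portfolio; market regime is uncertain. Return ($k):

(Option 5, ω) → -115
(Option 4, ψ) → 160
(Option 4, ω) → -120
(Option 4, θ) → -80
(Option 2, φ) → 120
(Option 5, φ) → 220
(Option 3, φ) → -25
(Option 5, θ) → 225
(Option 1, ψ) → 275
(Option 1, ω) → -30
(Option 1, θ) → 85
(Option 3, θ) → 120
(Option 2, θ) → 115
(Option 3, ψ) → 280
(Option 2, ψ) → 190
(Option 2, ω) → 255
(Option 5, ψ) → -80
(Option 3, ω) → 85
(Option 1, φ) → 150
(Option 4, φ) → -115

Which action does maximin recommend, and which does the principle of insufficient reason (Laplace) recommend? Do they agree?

Row minima: Option 1=-30, Option 2=115, Option 3=-25, Option 4=-120, Option 5=-115
Best worst-case = 115 → Option 2.
Row averages: Option 1=120, Option 2=170, Option 3=115, Option 4=-38.75, Option 5=62.5
Highest average = 170 → Option 2.

maximin → Option 2; laplace → Option 2 (agree)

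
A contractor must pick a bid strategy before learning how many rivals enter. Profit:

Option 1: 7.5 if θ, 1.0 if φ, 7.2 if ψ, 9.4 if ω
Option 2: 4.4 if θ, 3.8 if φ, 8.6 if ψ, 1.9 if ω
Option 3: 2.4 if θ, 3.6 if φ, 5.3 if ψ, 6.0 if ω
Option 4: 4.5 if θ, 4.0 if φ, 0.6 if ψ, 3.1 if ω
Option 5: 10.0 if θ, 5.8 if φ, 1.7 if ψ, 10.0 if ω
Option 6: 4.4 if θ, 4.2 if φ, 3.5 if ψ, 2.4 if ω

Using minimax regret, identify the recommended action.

Option 1

Column bests: θ=10.0, φ=5.8, ψ=8.6, ω=10.0.
Option 1 regrets: 2.5, 4.8, 1.4, 0.6 → max 4.8
Option 2 regrets: 5.6, 2.0, 0.0, 8.1 → max 8.1
Option 3 regrets: 7.6, 2.2, 3.3, 4.0 → max 7.6
Option 4 regrets: 5.5, 1.8, 8.0, 6.9 → max 8.0
Option 5 regrets: 0.0, 0.0, 6.9, 0.0 → max 6.9
Option 6 regrets: 5.6, 1.6, 5.1, 7.6 → max 7.6
Smallest max regret = 4.8 → Option 1.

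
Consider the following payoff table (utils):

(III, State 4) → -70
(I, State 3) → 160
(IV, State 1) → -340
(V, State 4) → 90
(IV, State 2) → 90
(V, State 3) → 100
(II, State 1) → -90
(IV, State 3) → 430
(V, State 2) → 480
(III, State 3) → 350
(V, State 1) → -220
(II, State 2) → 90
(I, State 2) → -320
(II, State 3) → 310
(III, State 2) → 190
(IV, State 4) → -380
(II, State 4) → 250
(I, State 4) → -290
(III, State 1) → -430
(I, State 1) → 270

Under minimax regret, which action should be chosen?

II

Column bests: State 1=270, State 2=480, State 3=430, State 4=250.
I regrets: 0, 800, 270, 540 → max 800
II regrets: 360, 390, 120, 0 → max 390
III regrets: 700, 290, 80, 320 → max 700
IV regrets: 610, 390, 0, 630 → max 630
V regrets: 490, 0, 330, 160 → max 490
Smallest max regret = 390 → II.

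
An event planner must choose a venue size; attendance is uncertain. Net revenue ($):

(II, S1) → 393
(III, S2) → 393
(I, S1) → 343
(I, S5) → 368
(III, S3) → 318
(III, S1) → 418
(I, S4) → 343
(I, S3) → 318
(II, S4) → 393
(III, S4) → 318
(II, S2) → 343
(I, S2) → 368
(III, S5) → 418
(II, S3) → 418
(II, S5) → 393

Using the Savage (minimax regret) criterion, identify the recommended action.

Column bests: S1=418, S2=393, S3=418, S4=393, S5=418.
I regrets: 75, 25, 100, 50, 50 → max 100
II regrets: 25, 50, 0, 0, 25 → max 50
III regrets: 0, 0, 100, 75, 0 → max 100
Smallest max regret = 50 → II.

II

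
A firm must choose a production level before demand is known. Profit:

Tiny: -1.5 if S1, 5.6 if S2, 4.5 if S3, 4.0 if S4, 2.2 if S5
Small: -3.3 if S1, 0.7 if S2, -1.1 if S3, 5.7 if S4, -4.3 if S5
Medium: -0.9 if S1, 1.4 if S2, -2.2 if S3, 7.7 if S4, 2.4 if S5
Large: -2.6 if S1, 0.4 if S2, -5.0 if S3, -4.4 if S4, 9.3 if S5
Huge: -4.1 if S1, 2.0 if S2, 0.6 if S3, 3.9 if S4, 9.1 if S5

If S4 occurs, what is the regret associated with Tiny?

3.7

Best payoff under S4 is 7.7.
Regret = 7.7 − 4.0 = 3.7.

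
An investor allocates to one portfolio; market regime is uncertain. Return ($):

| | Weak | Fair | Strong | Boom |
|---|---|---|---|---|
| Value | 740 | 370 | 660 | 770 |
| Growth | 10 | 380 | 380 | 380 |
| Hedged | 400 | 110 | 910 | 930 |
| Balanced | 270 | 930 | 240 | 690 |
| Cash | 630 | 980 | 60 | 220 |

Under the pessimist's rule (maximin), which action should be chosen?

Value

Row minima: Value=370, Growth=10, Hedged=110, Balanced=240, Cash=60
Best worst-case = 370 → Value.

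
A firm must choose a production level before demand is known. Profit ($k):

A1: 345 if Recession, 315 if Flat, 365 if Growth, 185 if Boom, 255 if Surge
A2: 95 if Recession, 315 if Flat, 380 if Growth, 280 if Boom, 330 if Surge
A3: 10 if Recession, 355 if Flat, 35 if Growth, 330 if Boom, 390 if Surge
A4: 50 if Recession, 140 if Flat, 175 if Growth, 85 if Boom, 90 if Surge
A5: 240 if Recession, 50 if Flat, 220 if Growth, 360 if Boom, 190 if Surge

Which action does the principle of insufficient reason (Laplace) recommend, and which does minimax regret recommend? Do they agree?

Row averages: A1=293, A2=280, A3=224, A4=108, A5=212
Highest average = 293 → A1.
Column bests: Recession=345, Flat=355, Growth=380, Boom=360, Surge=390.
A1 regrets: 0, 40, 15, 175, 135 → max 175
A2 regrets: 250, 40, 0, 80, 60 → max 250
A3 regrets: 335, 0, 345, 30, 0 → max 345
A4 regrets: 295, 215, 205, 275, 300 → max 300
A5 regrets: 105, 305, 160, 0, 200 → max 305
Smallest max regret = 175 → A1.

laplace → A1; minimax regret → A1 (agree)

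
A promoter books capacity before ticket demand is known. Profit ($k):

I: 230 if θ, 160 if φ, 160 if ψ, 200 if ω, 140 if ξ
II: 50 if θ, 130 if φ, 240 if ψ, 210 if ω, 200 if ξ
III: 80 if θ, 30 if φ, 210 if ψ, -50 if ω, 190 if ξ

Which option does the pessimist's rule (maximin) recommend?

Row minima: I=140, II=50, III=-50
Best worst-case = 140 → I.

I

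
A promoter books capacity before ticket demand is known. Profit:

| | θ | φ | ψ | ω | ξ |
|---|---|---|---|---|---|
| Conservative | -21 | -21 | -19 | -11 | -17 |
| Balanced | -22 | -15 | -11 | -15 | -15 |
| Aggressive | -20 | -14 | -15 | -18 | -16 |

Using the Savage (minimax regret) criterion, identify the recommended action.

Column bests: θ=-20, φ=-14, ψ=-11, ω=-11, ξ=-15.
Conservative regrets: 1, 7, 8, 0, 2 → max 8
Balanced regrets: 2, 1, 0, 4, 0 → max 4
Aggressive regrets: 0, 0, 4, 7, 1 → max 7
Smallest max regret = 4 → Balanced.

Balanced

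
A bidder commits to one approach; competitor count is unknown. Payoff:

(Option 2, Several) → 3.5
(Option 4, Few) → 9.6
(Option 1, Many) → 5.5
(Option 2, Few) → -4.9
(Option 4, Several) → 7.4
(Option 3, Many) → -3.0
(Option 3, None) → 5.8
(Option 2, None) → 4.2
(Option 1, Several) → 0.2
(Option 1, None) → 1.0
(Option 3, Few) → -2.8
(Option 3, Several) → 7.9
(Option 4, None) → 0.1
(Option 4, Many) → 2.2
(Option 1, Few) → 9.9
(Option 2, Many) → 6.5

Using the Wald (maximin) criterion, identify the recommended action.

Row minima: Option 1=0.2, Option 2=-4.9, Option 3=-3.0, Option 4=0.1
Best worst-case = 0.2 → Option 1.

Option 1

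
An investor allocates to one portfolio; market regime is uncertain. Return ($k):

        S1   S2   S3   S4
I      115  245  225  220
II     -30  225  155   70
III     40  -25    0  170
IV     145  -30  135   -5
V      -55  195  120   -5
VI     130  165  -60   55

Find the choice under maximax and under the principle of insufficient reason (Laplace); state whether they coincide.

Row maxima: I=245, II=225, III=170, IV=145, V=195, VI=165
Best best-case = 245 → I.
Row averages: I=201.25, II=105, III=46.25, IV=61.25, V=63.75, VI=72.5
Highest average = 201.25 → I.

maximax → I; laplace → I (agree)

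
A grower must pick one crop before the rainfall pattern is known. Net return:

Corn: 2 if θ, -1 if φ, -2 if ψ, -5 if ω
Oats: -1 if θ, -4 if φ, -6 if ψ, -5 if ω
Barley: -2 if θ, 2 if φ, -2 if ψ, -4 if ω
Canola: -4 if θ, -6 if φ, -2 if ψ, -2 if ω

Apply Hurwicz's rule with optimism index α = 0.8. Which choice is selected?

Barley

Corn: 0.8·2 + 0.2·(-5) = 0.6
Oats: 0.8·(-1) + 0.2·(-6) = -2
Barley: 0.8·2 + 0.2·(-4) = 0.8
Canola: 0.8·(-2) + 0.2·(-6) = -2.8
Highest Hurwicz score = 0.8 → Barley.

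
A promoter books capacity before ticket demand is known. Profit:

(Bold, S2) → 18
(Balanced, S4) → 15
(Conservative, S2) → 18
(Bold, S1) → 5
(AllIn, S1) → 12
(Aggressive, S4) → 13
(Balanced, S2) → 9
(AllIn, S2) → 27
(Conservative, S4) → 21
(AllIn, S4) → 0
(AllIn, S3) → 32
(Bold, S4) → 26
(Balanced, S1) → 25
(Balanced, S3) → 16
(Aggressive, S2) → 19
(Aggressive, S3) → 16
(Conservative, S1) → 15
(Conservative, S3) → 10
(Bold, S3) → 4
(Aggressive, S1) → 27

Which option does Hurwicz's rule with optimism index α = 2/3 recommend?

Conservative: 2/3·21 + 1/3·10 = 52/3
Balanced: 2/3·25 + 1/3·9 = 59/3
Aggressive: 2/3·27 + 1/3·13 = 67/3
Bold: 2/3·26 + 1/3·4 = 56/3
AllIn: 2/3·32 + 1/3·0 = 64/3
Highest Hurwicz score = 67/3 → Aggressive.

Aggressive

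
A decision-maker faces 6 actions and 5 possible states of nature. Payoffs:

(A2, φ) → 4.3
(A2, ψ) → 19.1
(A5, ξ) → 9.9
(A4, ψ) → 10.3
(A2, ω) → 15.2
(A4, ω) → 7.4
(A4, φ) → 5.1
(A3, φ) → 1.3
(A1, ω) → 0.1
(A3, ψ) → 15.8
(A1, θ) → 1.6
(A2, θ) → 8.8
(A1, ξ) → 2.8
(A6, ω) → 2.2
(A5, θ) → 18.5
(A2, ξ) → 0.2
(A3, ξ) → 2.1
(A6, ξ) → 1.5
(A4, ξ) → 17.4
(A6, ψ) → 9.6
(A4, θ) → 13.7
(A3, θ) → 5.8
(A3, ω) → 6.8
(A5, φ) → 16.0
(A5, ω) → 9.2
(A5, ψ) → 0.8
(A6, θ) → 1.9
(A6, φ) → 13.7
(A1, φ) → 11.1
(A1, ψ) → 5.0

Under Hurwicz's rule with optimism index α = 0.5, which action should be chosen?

A4

A1: 0.5·11.1 + 0.5·0.1 = 5.6
A2: 0.5·19.1 + 0.5·0.2 = 9.65
A3: 0.5·15.8 + 0.5·1.3 = 8.55
A4: 0.5·17.4 + 0.5·5.1 = 11.25
A5: 0.5·18.5 + 0.5·0.8 = 9.65
A6: 0.5·13.7 + 0.5·1.5 = 7.6
Highest Hurwicz score = 11.25 → A4.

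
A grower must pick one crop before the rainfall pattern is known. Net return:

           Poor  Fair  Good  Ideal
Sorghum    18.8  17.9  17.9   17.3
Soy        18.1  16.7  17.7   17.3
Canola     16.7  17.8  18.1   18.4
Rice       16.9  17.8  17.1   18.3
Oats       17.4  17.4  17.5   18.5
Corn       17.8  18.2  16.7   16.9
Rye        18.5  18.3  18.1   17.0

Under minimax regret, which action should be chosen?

Sorghum

Column bests: Poor=18.8, Fair=18.3, Good=18.1, Ideal=18.5.
Sorghum regrets: 0.0, 0.4, 0.2, 1.2 → max 1.2
Soy regrets: 0.7, 1.6, 0.4, 1.2 → max 1.6
Canola regrets: 2.1, 0.5, 0.0, 0.1 → max 2.1
Rice regrets: 1.9, 0.5, 1.0, 0.2 → max 1.9
Oats regrets: 1.4, 0.9, 0.6, 0.0 → max 1.4
Corn regrets: 1.0, 0.1, 1.4, 1.6 → max 1.6
Rye regrets: 0.3, 0.0, 0.0, 1.5 → max 1.5
Smallest max regret = 1.2 → Sorghum.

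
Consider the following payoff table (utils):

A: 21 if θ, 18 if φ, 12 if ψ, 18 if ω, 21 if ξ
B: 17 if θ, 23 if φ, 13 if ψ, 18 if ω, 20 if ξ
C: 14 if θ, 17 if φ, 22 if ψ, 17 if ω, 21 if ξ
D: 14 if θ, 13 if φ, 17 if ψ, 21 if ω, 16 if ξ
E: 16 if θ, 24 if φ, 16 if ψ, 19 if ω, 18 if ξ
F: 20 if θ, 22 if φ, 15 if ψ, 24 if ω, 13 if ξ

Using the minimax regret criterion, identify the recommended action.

E

Column bests: θ=21, φ=24, ψ=22, ω=24, ξ=21.
A regrets: 0, 6, 10, 6, 0 → max 10
B regrets: 4, 1, 9, 6, 1 → max 9
C regrets: 7, 7, 0, 7, 0 → max 7
D regrets: 7, 11, 5, 3, 5 → max 11
E regrets: 5, 0, 6, 5, 3 → max 6
F regrets: 1, 2, 7, 0, 8 → max 8
Smallest max regret = 6 → E.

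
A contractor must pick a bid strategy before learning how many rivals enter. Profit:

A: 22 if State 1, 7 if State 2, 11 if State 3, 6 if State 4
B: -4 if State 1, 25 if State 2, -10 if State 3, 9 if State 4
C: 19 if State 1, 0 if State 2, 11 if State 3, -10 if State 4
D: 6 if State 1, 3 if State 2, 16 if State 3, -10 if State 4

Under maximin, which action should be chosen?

Row minima: A=6, B=-10, C=-10, D=-10
Best worst-case = 6 → A.

A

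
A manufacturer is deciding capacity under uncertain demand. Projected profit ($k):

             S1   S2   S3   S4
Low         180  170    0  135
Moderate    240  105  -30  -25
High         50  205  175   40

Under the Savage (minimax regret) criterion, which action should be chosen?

Column bests: S1=240, S2=205, S3=175, S4=135.
Low regrets: 60, 35, 175, 0 → max 175
Moderate regrets: 0, 100, 205, 160 → max 205
High regrets: 190, 0, 0, 95 → max 190
Smallest max regret = 175 → Low.

Low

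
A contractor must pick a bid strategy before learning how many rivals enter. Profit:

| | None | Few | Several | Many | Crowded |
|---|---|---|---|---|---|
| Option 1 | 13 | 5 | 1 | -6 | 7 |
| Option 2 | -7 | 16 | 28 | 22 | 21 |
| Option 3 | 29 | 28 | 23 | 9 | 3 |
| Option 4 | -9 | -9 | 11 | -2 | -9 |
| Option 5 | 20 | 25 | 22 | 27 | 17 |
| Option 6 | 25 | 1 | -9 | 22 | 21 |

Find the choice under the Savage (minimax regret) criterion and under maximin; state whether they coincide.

minimax regret → Option 5; maximin → Option 5 (agree)

Column bests: None=29, Few=28, Several=28, Many=27, Crowded=21.
Option 1 regrets: 16, 23, 27, 33, 14 → max 33
Option 2 regrets: 36, 12, 0, 5, 0 → max 36
Option 3 regrets: 0, 0, 5, 18, 18 → max 18
Option 4 regrets: 38, 37, 17, 29, 30 → max 38
Option 5 regrets: 9, 3, 6, 0, 4 → max 9
Option 6 regrets: 4, 27, 37, 5, 0 → max 37
Smallest max regret = 9 → Option 5.
Row minima: Option 1=-6, Option 2=-7, Option 3=3, Option 4=-9, Option 5=17, Option 6=-9
Best worst-case = 17 → Option 5.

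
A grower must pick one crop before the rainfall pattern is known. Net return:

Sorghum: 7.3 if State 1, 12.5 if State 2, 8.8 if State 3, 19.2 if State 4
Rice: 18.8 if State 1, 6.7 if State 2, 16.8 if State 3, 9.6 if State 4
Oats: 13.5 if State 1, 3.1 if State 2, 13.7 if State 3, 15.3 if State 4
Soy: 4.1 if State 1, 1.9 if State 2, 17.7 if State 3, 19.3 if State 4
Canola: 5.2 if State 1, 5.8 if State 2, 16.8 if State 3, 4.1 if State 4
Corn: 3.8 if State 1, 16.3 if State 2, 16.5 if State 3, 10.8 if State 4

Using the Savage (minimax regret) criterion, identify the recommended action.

Column bests: State 1=18.8, State 2=16.3, State 3=17.7, State 4=19.3.
Sorghum regrets: 11.5, 3.8, 8.9, 0.1 → max 11.5
Rice regrets: 0.0, 9.6, 0.9, 9.7 → max 9.7
Oats regrets: 5.3, 13.2, 4.0, 4.0 → max 13.2
Soy regrets: 14.7, 14.4, 0.0, 0.0 → max 14.7
Canola regrets: 13.6, 10.5, 0.9, 15.2 → max 15.2
Corn regrets: 15.0, 0.0, 1.2, 8.5 → max 15.0
Smallest max regret = 9.7 → Rice.

Rice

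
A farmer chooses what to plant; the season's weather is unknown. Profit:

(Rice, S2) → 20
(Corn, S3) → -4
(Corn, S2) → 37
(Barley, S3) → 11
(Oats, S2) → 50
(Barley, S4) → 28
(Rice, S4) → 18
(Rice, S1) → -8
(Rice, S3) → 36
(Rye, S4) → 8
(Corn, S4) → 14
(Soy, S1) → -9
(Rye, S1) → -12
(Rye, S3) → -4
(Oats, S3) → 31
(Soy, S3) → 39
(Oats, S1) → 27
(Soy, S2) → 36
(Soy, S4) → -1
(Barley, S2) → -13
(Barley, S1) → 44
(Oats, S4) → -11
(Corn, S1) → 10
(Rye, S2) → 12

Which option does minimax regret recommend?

Oats

Column bests: S1=44, S2=50, S3=39, S4=28.
Soy regrets: 53, 14, 0, 29 → max 53
Corn regrets: 34, 13, 43, 14 → max 43
Rice regrets: 52, 30, 3, 10 → max 52
Barley regrets: 0, 63, 28, 0 → max 63
Oats regrets: 17, 0, 8, 39 → max 39
Rye regrets: 56, 38, 43, 20 → max 56
Smallest max regret = 39 → Oats.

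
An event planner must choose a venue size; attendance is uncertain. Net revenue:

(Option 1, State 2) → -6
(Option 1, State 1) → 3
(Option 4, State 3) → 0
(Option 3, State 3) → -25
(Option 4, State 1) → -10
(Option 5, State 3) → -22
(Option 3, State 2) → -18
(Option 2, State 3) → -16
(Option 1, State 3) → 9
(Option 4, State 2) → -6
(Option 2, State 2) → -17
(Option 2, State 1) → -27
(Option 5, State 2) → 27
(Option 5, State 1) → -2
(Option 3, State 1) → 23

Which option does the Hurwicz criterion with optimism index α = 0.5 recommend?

Option 5

Option 1: 0.5·9 + 0.5·(-6) = 1.5
Option 2: 0.5·(-16) + 0.5·(-27) = -21.5
Option 3: 0.5·23 + 0.5·(-25) = -1
Option 4: 0.5·0 + 0.5·(-10) = -5
Option 5: 0.5·27 + 0.5·(-22) = 2.5
Highest Hurwicz score = 2.5 → Option 5.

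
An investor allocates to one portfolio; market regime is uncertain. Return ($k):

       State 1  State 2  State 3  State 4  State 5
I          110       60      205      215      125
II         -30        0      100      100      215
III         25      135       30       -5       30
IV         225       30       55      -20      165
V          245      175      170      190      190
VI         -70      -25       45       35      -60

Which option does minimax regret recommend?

V

Column bests: State 1=245, State 2=175, State 3=205, State 4=215, State 5=215.
I regrets: 135, 115, 0, 0, 90 → max 135
II regrets: 275, 175, 105, 115, 0 → max 275
III regrets: 220, 40, 175, 220, 185 → max 220
IV regrets: 20, 145, 150, 235, 50 → max 235
V regrets: 0, 0, 35, 25, 25 → max 35
VI regrets: 315, 200, 160, 180, 275 → max 315
Smallest max regret = 35 → V.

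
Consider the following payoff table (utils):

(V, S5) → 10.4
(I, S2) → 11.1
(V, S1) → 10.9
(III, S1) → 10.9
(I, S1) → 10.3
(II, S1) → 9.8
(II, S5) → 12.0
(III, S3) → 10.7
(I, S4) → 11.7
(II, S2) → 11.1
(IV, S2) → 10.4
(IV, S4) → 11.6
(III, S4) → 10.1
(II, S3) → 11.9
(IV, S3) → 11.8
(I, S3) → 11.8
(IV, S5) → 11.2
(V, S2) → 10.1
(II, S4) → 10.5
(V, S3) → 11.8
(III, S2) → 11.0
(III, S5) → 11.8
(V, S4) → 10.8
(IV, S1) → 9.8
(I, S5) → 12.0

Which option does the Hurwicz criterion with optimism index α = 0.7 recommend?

I: 0.7·12.0 + 0.3·10.3 = 11.49
II: 0.7·12.0 + 0.3·9.8 = 11.34
III: 0.7·11.8 + 0.3·10.1 = 11.29
IV: 0.7·11.8 + 0.3·9.8 = 11.2
V: 0.7·11.8 + 0.3·10.1 = 11.29
Highest Hurwicz score = 11.49 → I.

I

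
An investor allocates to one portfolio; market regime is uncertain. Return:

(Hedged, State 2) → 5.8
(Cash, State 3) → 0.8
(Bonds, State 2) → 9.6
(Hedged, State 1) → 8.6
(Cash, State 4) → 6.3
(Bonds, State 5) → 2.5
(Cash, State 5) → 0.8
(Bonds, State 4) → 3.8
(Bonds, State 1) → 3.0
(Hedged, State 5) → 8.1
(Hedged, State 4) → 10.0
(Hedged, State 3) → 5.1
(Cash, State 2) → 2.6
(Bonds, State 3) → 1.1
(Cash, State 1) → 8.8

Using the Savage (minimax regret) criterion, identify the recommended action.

Column bests: State 1=8.8, State 2=9.6, State 3=5.1, State 4=10.0, State 5=8.1.
Hedged regrets: 0.2, 3.8, 0.0, 0.0, 0.0 → max 3.8
Cash regrets: 0.0, 7.0, 4.3, 3.7, 7.3 → max 7.3
Bonds regrets: 5.8, 0.0, 4.0, 6.2, 5.6 → max 6.2
Smallest max regret = 3.8 → Hedged.

Hedged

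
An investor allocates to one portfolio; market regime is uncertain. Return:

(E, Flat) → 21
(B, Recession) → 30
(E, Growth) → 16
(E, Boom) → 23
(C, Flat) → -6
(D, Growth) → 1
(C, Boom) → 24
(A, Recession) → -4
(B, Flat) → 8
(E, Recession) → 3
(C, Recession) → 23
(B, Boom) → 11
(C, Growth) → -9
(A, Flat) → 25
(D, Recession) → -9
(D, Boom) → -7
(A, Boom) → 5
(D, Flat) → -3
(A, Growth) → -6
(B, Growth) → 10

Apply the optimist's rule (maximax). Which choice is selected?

B

Row maxima: A=25, B=30, C=24, D=1, E=23
Best best-case = 30 → B.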